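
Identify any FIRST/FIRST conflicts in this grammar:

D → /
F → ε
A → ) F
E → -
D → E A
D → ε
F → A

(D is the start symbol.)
FIRST sets of the non-terminals at (or reachable through a nullable prefix from) the front of some alternative:
  FIRST(E) = { '-' }
  FIRST(A) = { ')' }

Productions for D:
  D → /: FIRST = { '/' }
  D → E A: FIRST = { '-' }
  D → ε: FIRST = { ε }
Productions for F:
  F → ε: FIRST = { ε }
  F → A: FIRST = { ')' }
A, E have only one production, so no FIRST/FIRST conflict is possible there.

All alternatives of each non-terminal have pairwise disjoint FIRST sets.

Answer: No FIRST/FIRST conflicts.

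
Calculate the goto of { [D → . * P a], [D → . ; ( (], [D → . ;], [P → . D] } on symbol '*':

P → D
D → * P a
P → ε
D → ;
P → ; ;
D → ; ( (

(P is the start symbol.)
{ [D → * . P a], [D → . * P a], [D → . ; ( (], [D → . ;], [P → . ; ;], [P → . D], [P → .] }

GOTO(I, '*') = CLOSURE({ [A → αX.β] : [A → α.Xβ] ∈ I, X = '*' })

Items with dot before '*', with the dot advanced:
  [D → . * P a] → [D → * . P a]
Closure of the advanced items:
  [D → * . P a] has the dot before P: add [P → . D], [P → .], [P → . ; ;]
  [P → . D] has the dot before D: add [D → . * P a], [D → . ;], [D → . ; ( (]

GOTO = { [D → * . P a], [D → . * P a], [D → . ; ( (], [D → . ;], [P → . ; ;], [P → . D], [P → .] }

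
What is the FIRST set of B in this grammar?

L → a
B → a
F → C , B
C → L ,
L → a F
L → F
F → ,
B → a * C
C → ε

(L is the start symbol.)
To compute FIRST(B), examine every production with B on the left-hand side, reading each right-hand side left to right until a non-nullable symbol is reached.

From B → a:
  - a is a terminal: add 'a' and stop
From B → a * C:
  - a is a terminal: add 'a' and stop

Collecting: FIRST(B) = { 'a' }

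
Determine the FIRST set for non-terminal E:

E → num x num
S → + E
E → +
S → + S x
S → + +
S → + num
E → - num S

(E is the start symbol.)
{ '+', '-', 'num' }

To compute FIRST(E), examine every production with E on the left-hand side, reading each right-hand side left to right until a non-nullable symbol is reached.

From E → num x num:
  - num is a terminal: add 'num' and stop
From E → +:
  - '+' is a terminal: add '+' and stop
From E → - num S:
  - '-' is a terminal: add '-' and stop

Collecting: FIRST(E) = { '+', '-', 'num' }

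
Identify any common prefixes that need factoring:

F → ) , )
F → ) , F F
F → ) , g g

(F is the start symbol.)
Left-factoring is needed when two productions for the same non-terminal
share a common prefix on the right-hand side.

Productions for F:
  F → ) , )
  F → ) , F F
  F → ) , g g

Found common prefix ') ,' in productions for F

Answer: Yes, F has productions with common prefix ') ,'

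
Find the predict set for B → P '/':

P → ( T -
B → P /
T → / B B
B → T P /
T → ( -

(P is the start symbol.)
PREDICT(B → P '/') = (FIRST(RHS) \ {ε}) ∪ (FOLLOW(B) if ε ∈ FIRST(RHS), i.e. RHS ⇒* ε)
FIRST(P) = { '(' }
FIRST(P '/') = { '(' }
ε ∉ FIRST(P '/'), so FOLLOW(B) is not added.
PREDICT(B → P '/') = { '(' }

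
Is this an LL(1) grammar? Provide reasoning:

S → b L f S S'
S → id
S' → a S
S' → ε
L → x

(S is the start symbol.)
No. Predict set conflict for S': { 'a' }

A grammar is LL(1) if for each non-terminal N with multiple productions, the predict sets of those productions are pairwise disjoint, where PREDICT(N → α) = (FIRST(α) \ {ε}) ∪ (FOLLOW(N) if α ⇒* ε).

Relevant sets:
  FOLLOW(S') = { $, 'a' }

For S:
  PREDICT(S → b L f S S') = { 'b' }
  PREDICT(S → id) = { 'id' }
For S':
  PREDICT(S' → a S) = { 'a' }
  PREDICT(S' → ε) = { $, 'a' }
L has a single production, so nothing to check there.

Conflict found: Predict set conflict for S': { 'a' }
The grammar is NOT LL(1).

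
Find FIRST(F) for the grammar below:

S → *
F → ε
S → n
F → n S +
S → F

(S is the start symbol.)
To compute FIRST(F), examine every production with F on the left-hand side, reading each right-hand side left to right until a non-nullable symbol is reached.

From F → ε:
  - ε-production, so ε ∈ FIRST(F)
From F → n S +:
  - n is a terminal: add 'n' and stop

Collecting: FIRST(F) = { 'n', ε }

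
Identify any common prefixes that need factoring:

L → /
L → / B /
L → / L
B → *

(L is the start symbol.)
Left-factoring is needed when two productions for the same non-terminal
share a common prefix on the right-hand side.

Productions for L:
  L → /
  L → / B /
  L → / L

Found common prefix '/' in productions for L

Answer: Yes, L has productions with common prefix '/'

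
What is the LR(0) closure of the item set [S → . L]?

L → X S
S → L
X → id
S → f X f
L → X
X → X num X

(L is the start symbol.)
{ [L → . X S], [L → . X], [S → . L], [X → . X num X], [X → . id] }

To compute CLOSURE, for each item [A → α.Bβ] where B is a non-terminal, add [B → .γ] for all productions B → γ; repeat for the newly added items until nothing changes.

Start with: [S → . L]
  [S → . L] has the dot before L: add [L → . X S], [L → . X]
  [L → . X S] has the dot before X: add [X → . id], [X → . X num X]
No further items can be added.

CLOSURE = { [L → . X S], [L → . X], [S → . L], [X → . X num X], [X → . id] }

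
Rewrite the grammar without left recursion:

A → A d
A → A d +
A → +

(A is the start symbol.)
A → + A'
A' → d A'
A' → d + A'
A' → ε

A is directly left-recursive. The standard transformation for
  A → A α₁ | ... | A α_m | β₁ | ... | β_n
is
  A  → β₁ A' | ... | β_n A'
  A' → α₁ A' | ... | α_m A' | ε

A → + becomes A → + A'
A → A d becomes A' → d A'
A → A d + becomes A' → d + A'
Add A' → ε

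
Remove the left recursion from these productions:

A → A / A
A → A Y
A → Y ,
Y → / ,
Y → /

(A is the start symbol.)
A is directly left-recursive. The standard transformation for
  A → A α₁ | ... | A α_m | β₁ | ... | β_n
is
  A  → β₁ A' | ... | β_n A'
  A' → α₁ A' | ... | α_m A' | ε

A → Y , becomes A → Y , A'
A → A / A becomes A' → / A A'
A → A Y becomes A' → Y A'
Add A' → ε

Productions for other non-terminals are unchanged:
  Y → / ,
  Y → /

Resulting grammar:
A → Y , A'
A' → / A A'
A' → Y A'
A' → ε
Y → / ,
Y → /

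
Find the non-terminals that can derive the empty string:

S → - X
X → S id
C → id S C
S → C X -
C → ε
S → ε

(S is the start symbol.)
A non-terminal is nullable if it can derive ε (the empty string): either it has an ε-production, or it has a production whose right-hand side consists entirely of nullable non-terminals.

ε-productions: C → ε, S → ε
So C, S are immediately nullable.
No further non-terminal can be added: every production for the remaining non-terminals contains a terminal or a non-nullable non-terminal.
Nullable = { 'C', 'S' }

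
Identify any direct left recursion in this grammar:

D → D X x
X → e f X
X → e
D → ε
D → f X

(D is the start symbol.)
Yes, D is left-recursive

Direct left recursion occurs when N → N α for some non-terminal N (the right-hand side begins with the left-hand side itself).

D → D X x: LEFT RECURSIVE (starts with D)
X → e f X: starts with e
X → e: starts with e
D → ε: starts with ε
D → f X: starts with f

The grammar has direct left recursion on: D.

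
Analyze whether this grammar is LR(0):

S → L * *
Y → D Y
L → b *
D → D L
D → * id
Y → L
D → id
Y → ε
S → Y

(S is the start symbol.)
No. Shift-reduce conflict between [Y → .] and [D → . * id]

A grammar is LR(0) if no state in the canonical LR(0) collection has:
  - both a shift item (dot before a terminal) and a complete item (shift-reduce conflict), or
  - two or more complete items (reduce-reduce conflict; the accept item [S' → S .] counts as a complete item here).

Augment with S' → S and build the canonical LR(0) collection (I0 = CLOSURE({[S' → . S]}), then GOTO on every symbol after a dot until no new states appear). It has 14 states:
  I0: { [D → . * id], [D → . D L], [D → . id], [L → . b *], [S → . L * *], [S → . Y], [S' → . S], [Y → . D Y], [Y → . L], [Y → .] }  — shift, reduce
  I1: { [D → * . id] }  — shift
  I2: { [D → . * id], [D → . D L], [D → . id], [D → D . L], [L → . b *], [Y → . D Y], [Y → . L], [Y → .], [Y → D . Y] }  — shift, reduce
  I3: { [S → L . * *], [Y → L .] }  — shift, reduce
  I4: { [S' → S .] }  — accept
  I5: { [S → Y .] }  — reduce
  I6: { [L → b . *] }  — shift
  I7: { [D → id .] }  — reduce
  I8: { [L → b * .] }  — reduce
  I9: { [S → L * . *] }  — shift
  I10: { [S → L * * .] }  — reduce
  I11: { [D → D L .], [Y → L .] }  — 2 reduces
  I12: { [Y → D Y .] }  — reduce
  I13: { [D → * id .] }  — reduce

Conflict in state I0:
  Shift-reduce conflict between [Y → .] and [D → . * id]
So the grammar is NOT LR(0).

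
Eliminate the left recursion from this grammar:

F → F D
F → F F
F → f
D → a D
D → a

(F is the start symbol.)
F → f F'
F' → D F'
F' → F F'
F' → ε
D → a D
D → a

F is directly left-recursive. The standard transformation for
  A → A α₁ | ... | A α_m | β₁ | ... | β_n
is
  A  → β₁ A' | ... | β_n A'
  A' → α₁ A' | ... | α_m A' | ε

F → f becomes F → f F'
F → F D becomes F' → D F'
F → F F becomes F' → F F'
Add F' → ε

Productions for other non-terminals are unchanged:
  D → a D
  D → a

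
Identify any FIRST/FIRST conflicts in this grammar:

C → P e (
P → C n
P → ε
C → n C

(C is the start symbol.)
Yes. C → P e '(' / C → n C on { 'n' }

A FIRST/FIRST conflict occurs when two productions N → α and N → β for the same non-terminal have FIRST(α) ∩ FIRST(β) ≠ ∅ (with ε ∈ FIRST of a nullable right-hand side, so two nullable alternatives also conflict).

FIRST sets of the non-terminals at (or reachable through a nullable prefix from) the front of some alternative:
  FIRST(P) = { 'e', 'n', ε }
  FIRST(C) = { 'e', 'n' }

Productions for C:
  C → P e (: FIRST = { 'e', 'n' }
  C → n C: FIRST = { 'n' }
Productions for P:
  P → C n: FIRST = { 'e', 'n' }
  P → ε: FIRST = { ε }

Conflict for C: C → P e ( and C → n C
  Overlap: { 'n' }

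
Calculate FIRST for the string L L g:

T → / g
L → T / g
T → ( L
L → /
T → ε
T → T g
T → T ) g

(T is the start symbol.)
{ '(', ')', '/', 'g' }

FIRST sets of the non-terminals involved (from the grammar, by fixed-point iteration):
  FIRST(L) = { '(', ')', '/', 'g' }

To compute FIRST(L L g), process the symbols left to right:
Symbol L is a non-terminal. Add FIRST(L) \ {ε} = { '(', ')', '/', 'g' }
L is not nullable (ε ∉ FIRST(L)), so stop here.
FIRST(L L g) = { '(', ')', '/', 'g' }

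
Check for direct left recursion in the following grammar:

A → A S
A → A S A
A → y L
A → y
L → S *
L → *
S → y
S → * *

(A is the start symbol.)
Direct left recursion occurs when N → N α for some non-terminal N (the right-hand side begins with the left-hand side itself).

A → A S: LEFT RECURSIVE (starts with A)
A → A S A: LEFT RECURSIVE (starts with A)
A → y L: starts with y
A → y: starts with y
L → S *: starts with S
L → *: starts with '*'
S → y: starts with y
S → * *: starts with '*'

The grammar has direct left recursion on: A.

Answer: Yes, A is left-recursive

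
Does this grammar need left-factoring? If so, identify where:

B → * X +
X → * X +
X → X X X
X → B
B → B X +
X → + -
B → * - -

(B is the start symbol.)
Yes, B has productions with common prefix '*'

Left-factoring is needed when two productions for the same non-terminal
share a common prefix on the right-hand side.

Productions for B:
  B → * X +
  B → B X +
  B → * - -
Productions for X:
  X → * X +
  X → X X X
  X → B
  X → + -

Found common prefix '*' in productions for B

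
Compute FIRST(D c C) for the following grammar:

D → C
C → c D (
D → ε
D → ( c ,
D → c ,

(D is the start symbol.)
FIRST sets of the non-terminals involved (from the grammar, by fixed-point iteration):
  FIRST(D) = { '(', 'c', ε }

To compute FIRST(D c C), process the symbols left to right:
Symbol D is a non-terminal. Add FIRST(D) \ {ε} = { '(', 'c' }
D is nullable (ε ∈ FIRST(D)), continue to the next symbol.
Symbol c is a terminal. Add 'c' and stop.
FIRST(D c C) = { '(', 'c' }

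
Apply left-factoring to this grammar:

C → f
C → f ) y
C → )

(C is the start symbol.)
Left-factoring transforms A → αβ₁ | αβ₂ into A → αA' and A' → β₁ | β₂
(α is the longest common prefix among the alternatives). Repeat until
no nonterminal has two alternatives with a common prefix.

Round 1: C has alternatives sharing prefix 'f'. Introduce C': C → f C'
  Add: C' → ε
  Add: C' → ) y

No remaining common prefixes — done.

Resulting grammar:
C → f C'
C' → ε
C' → ) y
C → )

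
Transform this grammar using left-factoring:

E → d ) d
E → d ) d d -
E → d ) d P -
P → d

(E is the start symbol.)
E → d ) d E'
E' → ε
E' → d -
E' → P -
P → d

Left-factoring transforms A → αβ₁ | αβ₂ into A → αA' and A' → β₁ | β₂
(α is the longest common prefix among the alternatives). Repeat until
no nonterminal has two alternatives with a common prefix.

Round 1: E has alternatives sharing prefix 'd ) d'. Introduce E': E → d ) d E'
  Add: E' → ε
  Add: E' → d -
  Add: E' → P -

No remaining common prefixes — done.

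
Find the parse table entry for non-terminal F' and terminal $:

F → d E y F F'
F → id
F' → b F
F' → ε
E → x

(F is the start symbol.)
F' → ε

To find M[F', $], we find productions for F' where $ is in the predict set (PREDICT(N → α) = (FIRST(α) \ {ε}) ∪ (FOLLOW(N) if α ⇒* ε)).

Relevant sets:
  FOLLOW(F') = { $, 'b' }

F' → b F: PREDICT = { 'b' }
F' → ε: PREDICT = { $, 'b' }
  $ is in predict set, so this production goes in M[F', $]

M[F', $] = F' → ε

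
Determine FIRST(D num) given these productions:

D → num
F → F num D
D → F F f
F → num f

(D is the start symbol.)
FIRST sets of the non-terminals involved (from the grammar, by fixed-point iteration):
  FIRST(D) = { 'num' }

To compute FIRST(D num), process the symbols left to right:
Symbol D is a non-terminal. Add FIRST(D) \ {ε} = { 'num' }
D is not nullable (ε ∉ FIRST(D)), so stop here.
FIRST(D num) = { 'num' }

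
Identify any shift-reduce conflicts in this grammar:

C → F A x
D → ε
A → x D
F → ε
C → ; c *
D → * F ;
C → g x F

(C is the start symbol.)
Augment with C' → C and build the canonical LR(0) collection (I0 = CLOSURE({[C' → . C]}), then GOTO on every symbol after a dot until no new states appear). It has 16 states:
  I0: { [C → . ; c *], [C → . F A x], [C → . g x F], [C' → . C], [F → .] }  — shift, reduce
  I1: { [C → ; . c *] }  — shift
  I2: { [C' → C .] }  — accept
  I3: { [A → . x D], [C → F . A x] }  — shift
  I4: { [C → g . x F] }  — shift
  I5: { [C → g x . F], [F → .] }  — reduce
  I6: { [C → g x F .] }  — reduce
  I7: { [C → F A . x] }  — shift
  I8: { [A → x . D], [D → . * F ;], [D → .] }  — shift, reduce
  I9: { [D → * . F ;], [F → .] }  — reduce
  I10: { [A → x D .] }  — reduce
  I11: { [D → * F . ;] }  — shift
  I12: { [D → * F ; .] }  — reduce
  I13: { [C → F A x .] }  — reduce
  I14: { [C → ; c . *] }  — shift
  I15: { [C → ; c * .] }  — reduce

I0 contains reduce item [F → .] and shift items [C → . ; c *], [C → . g x F] — shift-reduce conflict.
I8 contains reduce item [D → .] and shift item [D → . * F ;] — shift-reduce conflict.

Answer: Yes — I0: [F → .] vs [C → . ; c *]; I8: [D → .] vs [D → . * F ;]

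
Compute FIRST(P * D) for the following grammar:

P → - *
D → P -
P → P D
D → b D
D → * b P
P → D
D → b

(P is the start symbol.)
{ '*', '-', 'b' }

FIRST sets of the non-terminals involved (from the grammar, by fixed-point iteration):
  FIRST(P) = { '*', '-', 'b' }

To compute FIRST(P * D), process the symbols left to right:
Symbol P is a non-terminal. Add FIRST(P) \ {ε} = { '*', '-', 'b' }
P is not nullable (ε ∉ FIRST(P)), so stop here.
FIRST(P * D) = { '*', '-', 'b' }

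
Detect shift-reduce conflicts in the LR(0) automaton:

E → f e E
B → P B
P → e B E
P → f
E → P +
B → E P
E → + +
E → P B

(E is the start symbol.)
Augment with E' → E and build the canonical LR(0) collection (I0 = CLOSURE({[E' → . E]}), then GOTO on every symbol after a dot until no new states appear). It has 18 states:
  I0: { [E → . + +], [E → . P +], [E → . P B], [E → . f e E], [E' → . E], [P → . e B E], [P → . f] }  — shift
  I1: { [E → + . +] }  — shift
  I2: { [E' → E .] }  — accept
  I3: { [B → . E P], [B → . P B], [E → . + +], [E → . P +], [E → . P B], [E → . f e E], [E → P . +], [E → P . B], [P → . e B E], [P → . f] }  — shift
  I4: { [B → . E P], [B → . P B], [E → . + +], [E → . P +], [E → . P B], [E → . f e E], [P → . e B E], [P → . f], [P → e . B E] }  — shift
  I5: { [E → f . e E], [P → f .] }  — shift, reduce
  I6: { [E → . + +], [E → . P +], [E → . P B], [E → . f e E], [E → f e . E], [P → . e B E], [P → . f] }  — shift
  I7: { [E → f e E .] }  — reduce
  I8: { [E → . + +], [E → . P +], [E → . P B], [E → . f e E], [P → . e B E], [P → . f], [P → e B . E] }  — shift
  I9: { [B → E . P], [P → . e B E], [P → . f] }  — shift
  I10: { [B → . E P], [B → . P B], [B → P . B], [E → . + +], [E → . P +], [E → . P B], [E → . f e E], [E → P . +], [E → P . B], [P → . e B E], [P → . f] }  — shift
  I11: { [E → + . +], [E → P + .] }  — shift, reduce
  I12: { [B → P B .], [E → P B .] }  — 2 reduces
  I13: { [E → + + .] }  — reduce
  I14: { [B → E P .] }  — reduce
  I15: { [P → f .] }  — reduce
  I16: { [P → e B E .] }  — reduce
  I17: { [E → P B .] }  — reduce

I5 contains reduce item [P → f .] and shift item [E → f . e E] — shift-reduce conflict.
I11 contains reduce item [E → P + .] and shift item [E → + . +] — shift-reduce conflict.

Answer: Yes — I5: [P → f .] vs [E → f . e E]; I11: [E → P + .] vs [E → + . +]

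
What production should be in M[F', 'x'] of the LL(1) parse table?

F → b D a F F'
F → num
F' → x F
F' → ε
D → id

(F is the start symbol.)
F' → x F, F' → ε

To find M[F', 'x'], we find productions for F' where 'x' is in the predict set (PREDICT(N → α) = (FIRST(α) \ {ε}) ∪ (FOLLOW(N) if α ⇒* ε)).

Relevant sets:
  FOLLOW(F') = { $, 'x' }

F' → x F: PREDICT = { 'x' }
  'x' is in predict set, so this production goes in M[F', 'x']
F' → ε: PREDICT = { $, 'x' }
  'x' is in predict set, so this production goes in M[F', 'x']

M[F', 'x'] = F' → x F, F' → ε  (a multiply-defined cell — the grammar is not LL(1))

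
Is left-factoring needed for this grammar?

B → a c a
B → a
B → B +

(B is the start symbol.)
Left-factoring is needed when two productions for the same non-terminal
share a common prefix on the right-hand side.

Productions for B:
  B → a c a
  B → a
  B → B +

Found common prefix 'a' in productions for B

Answer: Yes, B has productions with common prefix 'a'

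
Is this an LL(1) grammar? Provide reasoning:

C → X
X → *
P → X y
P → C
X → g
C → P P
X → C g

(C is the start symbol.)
A grammar is LL(1) if for each non-terminal N with multiple productions, the predict sets of those productions are pairwise disjoint, where PREDICT(N → α) = (FIRST(α) \ {ε}) ∪ (FOLLOW(N) if α ⇒* ε).

Relevant sets:
  FIRST(X) = { '*', 'g' }
  FIRST(P) = { '*', 'g' }
  FIRST(C) = { '*', 'g' }

For C:
  PREDICT(C → X) = { '*', 'g' }
  PREDICT(C → P P) = { '*', 'g' }
For X:
  PREDICT(X → '*') = { '*' }
  PREDICT(X → g) = { 'g' }
  PREDICT(X → C g) = { '*', 'g' }
For P:
  PREDICT(P → X y) = { '*', 'g' }
  PREDICT(P → C) = { '*', 'g' }

Conflict found: Predict set conflict for C: { '*', 'g' }
The grammar is NOT LL(1).

Answer: No. Predict set conflict for C: { '*', 'g' }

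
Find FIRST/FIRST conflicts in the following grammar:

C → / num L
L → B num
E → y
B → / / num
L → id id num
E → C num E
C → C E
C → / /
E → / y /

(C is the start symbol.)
Yes. C → '/' num L / C → C E on { '/' }; C → '/' num L / C → '/' '/' on { '/' }; C → C E / C → '/' '/' on { '/' }; E → C num E / E → '/' y '/' on { '/' }

FIRST sets of the non-terminals at (or reachable through a nullable prefix from) the front of some alternative:
  FIRST(C) = { '/' }
  FIRST(B) = { '/' }

Productions for C:
  C → / num L: FIRST = { '/' }
  C → C E: FIRST = { '/' }
  C → / /: FIRST = { '/' }
Productions for L:
  L → B num: FIRST = { '/' }
  L → id id num: FIRST = { 'id' }
Productions for E:
  E → y: FIRST = { 'y' }
  E → C num E: FIRST = { '/' }
  E → / y /: FIRST = { '/' }
B has only one production, so no FIRST/FIRST conflict is possible there.

Conflict for C: C → / num L and C → C E
  Overlap: { '/' }
Conflict for C: C → / num L and C → / /
  Overlap: { '/' }
Conflict for C: C → C E and C → / /
  Overlap: { '/' }
Conflict for E: E → C num E and E → / y /
  Overlap: { '/' }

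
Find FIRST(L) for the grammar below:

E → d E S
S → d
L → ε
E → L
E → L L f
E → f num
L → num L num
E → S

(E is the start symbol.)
{ 'num', ε }

To compute FIRST(L), examine every production with L on the left-hand side, reading each right-hand side left to right until a non-nullable symbol is reached.

From L → ε:
  - ε-production, so ε ∈ FIRST(L)
From L → num L num:
  - num is a terminal: add 'num' and stop

Collecting: FIRST(L) = { 'num', ε }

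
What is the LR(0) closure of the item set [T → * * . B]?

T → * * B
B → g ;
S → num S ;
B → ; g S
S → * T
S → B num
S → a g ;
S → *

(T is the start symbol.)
{ [B → . ; g S], [B → . g ;], [T → * * . B] }

To compute CLOSURE, for each item [A → α.Bβ] where B is a non-terminal, add [B → .γ] for all productions B → γ; repeat for the newly added items until nothing changes.

Start with: [T → * * . B]
  [T → * * . B] has the dot before B: add [B → . g ;], [B → . ; g S]
No further items can be added.

CLOSURE = { [B → . ; g S], [B → . g ;], [T → * * . B] }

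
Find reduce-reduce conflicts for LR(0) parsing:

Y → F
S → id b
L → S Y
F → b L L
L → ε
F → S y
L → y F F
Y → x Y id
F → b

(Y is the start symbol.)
Yes — I4: [F → b .] vs [L → .]

A reduce-reduce conflict occurs when an LR(0) state has two complete items [A → α .] and [B → β .] — both call for a reduction, and with no lookahead the parser cannot choose between them.

Augment with Y' → Y and build the canonical LR(0) collection (I0 = CLOSURE({[Y' → . Y]}), then GOTO on every symbol after a dot until no new states appear). It has 18 states:
  I0: { [F → . S y], [F → . b L L], [F → . b], [S → . id b], [Y → . F], [Y → . x Y id], [Y' → . Y] }  — shift
  I1: { [Y → F .] }  — reduce
  I2: { [F → S . y] }  — shift
  I3: { [Y' → Y .] }  — accept
  I4: { [F → b . L L], [F → b .], [L → . S Y], [L → . y F F], [L → .], [S → . id b] }  — shift, 2 reduces
  I5: { [S → id . b] }  — shift
  I6: { [F → . S y], [F → . b L L], [F → . b], [S → . id b], [Y → . F], [Y → . x Y id], [Y → x . Y id] }  — shift
  I7: { [Y → x Y . id] }  — shift
  I8: { [Y → x Y id .] }  — reduce
  I9: { [S → id b .] }  — reduce
  I10: { [F → b L . L], [L → . S Y], [L → . y F F], [L → .], [S → . id b] }  — shift, reduce
  I11: { [F → . S y], [F → . b L L], [F → . b], [L → S . Y], [S → . id b], [Y → . F], [Y → . x Y id] }  — shift
  I12: { [F → . S y], [F → . b L L], [F → . b], [L → y . F F], [S → . id b] }  — shift
  I13: { [F → . S y], [F → . b L L], [F → . b], [L → y F . F], [S → . id b] }  — shift
  I14: { [L → y F F .] }  — reduce
  I15: { [L → S Y .] }  — reduce
  I16: { [F → b L L .] }  — reduce
  I17: { [F → S y .] }  — reduce

I4 contains complete items [F → b .], [L → .] — reduce-reduce conflict.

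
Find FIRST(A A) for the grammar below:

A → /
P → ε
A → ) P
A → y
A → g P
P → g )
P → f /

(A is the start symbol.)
{ ')', '/', 'g', 'y' }

FIRST sets of the non-terminals involved (from the grammar, by fixed-point iteration):
  FIRST(A) = { ')', '/', 'g', 'y' }

To compute FIRST(A A), process the symbols left to right:
Symbol A is a non-terminal. Add FIRST(A) \ {ε} = { ')', '/', 'g', 'y' }
A is not nullable (ε ∉ FIRST(A)), so stop here.
FIRST(A A) = { ')', '/', 'g', 'y' }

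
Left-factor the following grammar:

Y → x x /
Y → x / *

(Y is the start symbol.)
Left-factoring transforms A → αβ₁ | αβ₂ into A → αA' and A' → β₁ | β₂
(α is the longest common prefix among the alternatives). Repeat until
no nonterminal has two alternatives with a common prefix.

Round 1: Y has alternatives sharing prefix 'x'. Introduce Y': Y → x Y'
  Add: Y' → x /
  Add: Y' → / *

No remaining common prefixes — done.

Resulting grammar:
Y → x Y'
Y' → x /
Y' → / *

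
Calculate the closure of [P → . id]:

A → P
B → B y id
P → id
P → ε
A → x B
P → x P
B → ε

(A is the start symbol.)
{ [P → . id] }

Start with: [P → . id]
The dot precedes the terminal id, so nothing is added.

CLOSURE = { [P → . id] }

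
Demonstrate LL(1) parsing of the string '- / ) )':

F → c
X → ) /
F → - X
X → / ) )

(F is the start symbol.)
Stack is shown with the top on the left.

Stack    Input      Action
--------------------------
F $      - / ) ) $  output F → - X
- X $    - / ) ) $  match '-'
X $      / ) ) $    output X → / ) )
/ ) ) $  / ) ) $    match '/'
) ) $    ) ) $      match ')'
) $      ) $        match ')'
$        $          accept

The string is accepted.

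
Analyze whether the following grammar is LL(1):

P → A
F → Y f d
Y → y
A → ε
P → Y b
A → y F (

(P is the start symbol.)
No. Predict set conflict for P: { 'y' }

A grammar is LL(1) if for each non-terminal N with multiple productions, the predict sets of those productions are pairwise disjoint, where PREDICT(N → α) = (FIRST(α) \ {ε}) ∪ (FOLLOW(N) if α ⇒* ε).

Relevant sets:
  FIRST(A) = { 'y', ε }
  FIRST(Y) = { 'y' }
  FOLLOW(P) = { $ }
  FOLLOW(A) = { $ }

For P:
  PREDICT(P → A) = { $, 'y' }
  PREDICT(P → Y b) = { 'y' }
For A:
  PREDICT(A → ε) = { $ }
  PREDICT(A → y F '(') = { 'y' }
F, Y have a single production, so nothing to check there.

Conflict found: Predict set conflict for P: { 'y' }
The grammar is NOT LL(1).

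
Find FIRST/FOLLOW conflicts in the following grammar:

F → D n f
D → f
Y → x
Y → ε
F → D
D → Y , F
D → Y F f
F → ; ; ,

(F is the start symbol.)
Yes. Y → x with FOLLOW(Y) on { 'x' }

A FIRST/FOLLOW conflict occurs when a non-terminal N has a nullable alternative N → β (β ⇒* ε) and another alternative N → α with FIRST(α) ∩ FOLLOW(N) ≠ ∅: on such a lookahead the parser cannot decide between expanding α and letting N vanish via β.

Nullable non-terminals: Y.

Y: nullable alternative(s) Y → ε; FOLLOW(Y) = { ',', ';', 'f', 'x' }
  Y → x: FIRST \ {ε} = { 'x' } — overlaps FOLLOW(Y) on { 'x' }: CONFLICT
  Y → ε: FIRST \ {ε} = { } — this is the only nullable alternative, skip

D, F have no nullable alternative, so no FIRST/FOLLOW check is needed there.

So the grammar has 1 FIRST/FOLLOW conflict (marked CONFLICT above).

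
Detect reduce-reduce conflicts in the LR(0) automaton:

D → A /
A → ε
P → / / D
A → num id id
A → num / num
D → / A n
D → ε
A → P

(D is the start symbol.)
Yes — I0: [A → .] vs [D → .]; I11: [A → .] vs [D → .]; I14: [A → .] vs [D → .]

A reduce-reduce conflict occurs when an LR(0) state has two complete items [A → α .] and [B → β .] — both call for a reduction, and with no lookahead the parser cannot choose between them.

Augment with D' → D and build the canonical LR(0) collection (I0 = CLOSURE({[D' → . D]}), then GOTO on every symbol after a dot until no new states appear). It has 17 states:
  I0: { [A → . P], [A → . num / num], [A → . num id id], [A → .], [D → . / A n], [D → . A /], [D → .], [D' → . D], [P → . / / D] }  — shift, 2 reduces
  I1: { [A → . P], [A → . num / num], [A → . num id id], [A → .], [D → / . A n], [P → . / / D], [P → / . / D] }  — shift, reduce
  I2: { [D → A . /] }  — shift
  I3: { [D' → D .] }  — accept
  I4: { [A → P .] }  — reduce
  I5: { [A → num . / num], [A → num . id id] }  — shift
  I6: { [A → num / . num] }  — shift
  I7: { [A → num id . id] }  — shift
  I8: { [A → num id id .] }  — reduce
  I9: { [A → num / num .] }  — reduce
  I10: { [D → A / .] }  — reduce
  I11: { [A → . P], [A → . num / num], [A → . num id id], [A → .], [D → . / A n], [D → . A /], [D → .], [P → . / / D], [P → / . / D], [P → / / . D] }  — shift, 2 reduces
  I12: { [D → / A . n] }  — shift
  I13: { [D → / A n .] }  — reduce
  I14: { [A → . P], [A → . num / num], [A → . num id id], [A → .], [D → . / A n], [D → . A /], [D → .], [D → / . A n], [P → . / / D], [P → / . / D], [P → / / . D] }  — shift, 2 reduces
  I15: { [P → / / D .] }  — reduce
  I16: { [D → / A . n], [D → A . /] }  — shift

I0 contains complete items [A → .], [D → .] — reduce-reduce conflict.
I11 contains complete items [A → .], [D → .] — reduce-reduce conflict.
I14 contains complete items [A → .], [D → .] — reduce-reduce conflict.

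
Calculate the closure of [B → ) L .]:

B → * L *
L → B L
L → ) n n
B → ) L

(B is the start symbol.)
{ [B → ) L .] }

Start with: [B → ) L .]
The dot is at the end, so nothing is added.

CLOSURE = { [B → ) L .] }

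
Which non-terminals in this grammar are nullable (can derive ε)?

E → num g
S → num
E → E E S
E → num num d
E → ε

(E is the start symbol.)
A non-terminal is nullable if it can derive ε (the empty string): either it has an ε-production, or it has a production whose right-hand side consists entirely of nullable non-terminals.

ε-productions: E → ε
So E is immediately nullable.
No further non-terminal can be added: every production for the remaining non-terminals contains a terminal or a non-nullable non-terminal.
Nullable = { 'E' }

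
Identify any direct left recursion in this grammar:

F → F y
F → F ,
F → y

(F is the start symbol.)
Direct left recursion occurs when N → N α for some non-terminal N (the right-hand side begins with the left-hand side itself).

F → F y: LEFT RECURSIVE (starts with F)
F → F ,: LEFT RECURSIVE (starts with F)
F → y: starts with y

The grammar has direct left recursion on: F.

Answer: Yes, F is left-recursive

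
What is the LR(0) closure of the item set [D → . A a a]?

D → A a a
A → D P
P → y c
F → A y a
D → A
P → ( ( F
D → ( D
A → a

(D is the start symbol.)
{ [A → . D P], [A → . a], [D → . ( D], [D → . A a a], [D → . A] }

To compute CLOSURE, for each item [A → α.Bβ] where B is a non-terminal, add [B → .γ] for all productions B → γ; repeat for the newly added items until nothing changes.

Start with: [D → . A a a]
  [D → . A a a] has the dot before A: add [A → . D P], [A → . a]
  [A → . D P] has the dot before D: add [D → . A], [D → . ( D]
No further items can be added.

CLOSURE = { [A → . D P], [A → . a], [D → . ( D], [D → . A a a], [D → . A] }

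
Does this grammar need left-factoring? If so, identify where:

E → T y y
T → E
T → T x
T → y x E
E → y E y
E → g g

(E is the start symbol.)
Left-factoring is needed when two productions for the same non-terminal
share a common prefix on the right-hand side.

Productions for E:
  E → T y y
  E → y E y
  E → g g
Productions for T:
  T → E
  T → T x
  T → y x E

No common prefixes found.

Answer: No, left-factoring is not needed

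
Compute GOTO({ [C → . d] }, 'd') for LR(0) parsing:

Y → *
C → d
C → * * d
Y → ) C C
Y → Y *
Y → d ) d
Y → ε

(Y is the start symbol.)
GOTO(I, 'd') = CLOSURE({ [A → αX.β] : [A → α.Xβ] ∈ I, X = 'd' })

Items with dot before 'd', with the dot advanced:
  [C → . d] → [C → d .]
Closure adds nothing (no advanced item has the dot before a non-terminal).

GOTO = { [C → d .] }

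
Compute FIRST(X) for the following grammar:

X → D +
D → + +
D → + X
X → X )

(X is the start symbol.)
To compute FIRST(X), examine every production with X on the left-hand side, reading each right-hand side left to right until a non-nullable symbol is reached.

FIRST sets of the other non-terminals involved (by the same procedure, iterated to a fixed point):
  FIRST(D) = { '+' }

From X → D +:
  - D is a non-terminal: add FIRST(D) \ {ε} = { '+' }
    D is not nullable, so stop
From X → X ):
  - X is the symbol being defined: contributes nothing new
    X is not nullable, so stop

Collecting: FIRST(X) = { '+' }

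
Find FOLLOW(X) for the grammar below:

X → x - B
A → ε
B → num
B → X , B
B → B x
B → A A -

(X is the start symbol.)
{ $, ',' }

X is the start symbol, so $ ∈ FOLLOW(X).
In B → X , B: X is followed by ',' B, add FIRST(',' B) \ {ε} = { ',' }

Taking the union: FOLLOW(X) = { $, ',' }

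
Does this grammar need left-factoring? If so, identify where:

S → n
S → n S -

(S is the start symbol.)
Yes, S has productions with common prefix 'n'

Left-factoring is needed when two productions for the same non-terminal
share a common prefix on the right-hand side.

Productions for S:
  S → n
  S → n S -

Found common prefix 'n' in productions for S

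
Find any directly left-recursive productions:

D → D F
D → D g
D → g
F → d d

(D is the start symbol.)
D → D F: LEFT RECURSIVE (starts with D)
D → D g: LEFT RECURSIVE (starts with D)
D → g: starts with g
F → d d: starts with d

The grammar has direct left recursion on: D.

Answer: Yes, D is left-recursive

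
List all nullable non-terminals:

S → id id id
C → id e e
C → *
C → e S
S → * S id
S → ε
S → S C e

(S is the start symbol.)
{ 'S' }

A non-terminal is nullable if it can derive ε (the empty string): either it has an ε-production, or it has a production whose right-hand side consists entirely of nullable non-terminals.

ε-productions: S → ε
So S is immediately nullable.
No further non-terminal can be added: every production for the remaining non-terminals contains a terminal or a non-nullable non-terminal.
Nullable = { 'S' }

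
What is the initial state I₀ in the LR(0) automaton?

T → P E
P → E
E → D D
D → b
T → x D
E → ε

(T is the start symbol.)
First, augment the grammar with T' → T
I₀ = CLOSURE({ [T' → . T] }):
  [T' → . T] has the dot before T: add [T → . P E], [T → . x D]
  [T → . P E] has the dot before P: add [P → . E]
  [P → . E] has the dot before E: add [E → . D D], [E → .]
  [E → . D D] has the dot before D: add [D → . b]
No further items can be added.

I₀ = { [D → . b], [E → . D D], [E → .], [P → . E], [T → . P E], [T → . x D], [T' → . T] }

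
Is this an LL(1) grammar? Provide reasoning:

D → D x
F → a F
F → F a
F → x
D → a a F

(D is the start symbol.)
No. Predict set conflict for D: { 'a' }

A grammar is LL(1) if for each non-terminal N with multiple productions, the predict sets of those productions are pairwise disjoint, where PREDICT(N → α) = (FIRST(α) \ {ε}) ∪ (FOLLOW(N) if α ⇒* ε).

Relevant sets:
  FIRST(D) = { 'a' }
  FIRST(F) = { 'a', 'x' }

For D:
  PREDICT(D → D x) = { 'a' }
  PREDICT(D → a a F) = { 'a' }
For F:
  PREDICT(F → a F) = { 'a' }
  PREDICT(F → F a) = { 'a', 'x' }
  PREDICT(F → x) = { 'x' }

Conflict found: Predict set conflict for D: { 'a' }
The grammar is NOT LL(1).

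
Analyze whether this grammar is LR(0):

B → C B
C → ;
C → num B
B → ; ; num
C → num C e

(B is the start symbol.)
No. Shift-reduce conflict between [C → ; .] and [B → ; . ; num]

Augment with B' → B and build the canonical LR(0) collection (I0 = CLOSURE({[B' → . B]}), then GOTO on every symbol after a dot until no new states appear). It has 11 states:
  I0: { [B → . ; ; num], [B → . C B], [B' → . B], [C → . ;], [C → . num B], [C → . num C e] }  — shift
  I1: { [B → ; . ; num], [C → ; .] }  — shift, reduce
  I2: { [B' → B .] }  — accept
  I3: { [B → . ; ; num], [B → . C B], [B → C . B], [C → . ;], [C → . num B], [C → . num C e] }  — shift
  I4: { [B → . ; ; num], [B → . C B], [C → . ;], [C → . num B], [C → . num C e], [C → num . B], [C → num . C e] }  — shift
  I5: { [C → num B .] }  — reduce
  I6: { [B → . ; ; num], [B → . C B], [B → C . B], [C → . ;], [C → . num B], [C → . num C e], [C → num C . e] }  — shift
  I7: { [B → C B .] }  — reduce
  I8: { [C → num C e .] }  — reduce
  I9: { [B → ; ; . num] }  — shift
  I10: { [B → ; ; num .] }  — reduce

Conflict in state I1:
  Shift-reduce conflict between [C → ; .] and [B → ; . ; num]
So the grammar is NOT LR(0).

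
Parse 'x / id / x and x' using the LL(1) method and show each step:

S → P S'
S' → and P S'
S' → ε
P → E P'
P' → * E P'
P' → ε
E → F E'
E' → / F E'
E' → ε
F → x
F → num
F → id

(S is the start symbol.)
LL(1) parsing maintains a stack (initially the start symbol over $) and the input. At each step: if the stack top is a terminal, match it against the current input token; if it is a non-terminal N, replace it with the RHS of M[N, lookahead] (the unique production whose predict set contains the lookahead).

Stack is shown with the top on the left.

Stack           Input               Action
------------------------------------------
S $             x / id / x and x $  output S → P S'
P S' $          x / id / x and x $  output P → E P'
E P' S' $       x / id / x and x $  output E → F E'
F E' P' S' $    x / id / x and x $  output F → x
x E' P' S' $    x / id / x and x $  match 'x'
E' P' S' $      / id / x and x $    output E' → / F E'
/ F E' P' S' $  / id / x and x $    match '/'
F E' P' S' $    id / x and x $      output F → id
id E' P' S' $   id / x and x $      match 'id'
E' P' S' $      / x and x $         output E' → / F E'
/ F E' P' S' $  / x and x $         match '/'
F E' P' S' $    x and x $           output F → x
x E' P' S' $    x and x $           match 'x'
E' P' S' $      and x $             output E' → ε
P' S' $         and x $             output P' → ε
S' $            and x $             output S' → and P S'
and P S' $      and x $             match 'and'
P S' $          x $                 output P → E P'
E P' S' $       x $                 output E → F E'
F E' P' S' $    x $                 output F → x
x E' P' S' $    x $                 match 'x'
E' P' S' $      $                   output E' → ε
P' S' $         $                   output P' → ε
S' $            $                   output S' → ε
$               $                   accept

The string is accepted.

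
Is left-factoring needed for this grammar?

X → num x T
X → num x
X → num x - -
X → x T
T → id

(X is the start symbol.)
Left-factoring is needed when two productions for the same non-terminal
share a common prefix on the right-hand side.

Productions for X:
  X → num x T
  X → num x
  X → num x - -
  X → x T

Found common prefix 'num x' in productions for X

Answer: Yes, X has productions with common prefix 'num x'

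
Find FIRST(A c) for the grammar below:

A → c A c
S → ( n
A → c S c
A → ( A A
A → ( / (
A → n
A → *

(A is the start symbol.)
{ '(', '*', 'c', 'n' }

FIRST sets of the non-terminals involved (from the grammar, by fixed-point iteration):
  FIRST(A) = { '(', '*', 'c', 'n' }

To compute FIRST(A c), process the symbols left to right:
Symbol A is a non-terminal. Add FIRST(A) \ {ε} = { '(', '*', 'c', 'n' }
A is not nullable (ε ∉ FIRST(A)), so stop here.
FIRST(A c) = { '(', '*', 'c', 'n' }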